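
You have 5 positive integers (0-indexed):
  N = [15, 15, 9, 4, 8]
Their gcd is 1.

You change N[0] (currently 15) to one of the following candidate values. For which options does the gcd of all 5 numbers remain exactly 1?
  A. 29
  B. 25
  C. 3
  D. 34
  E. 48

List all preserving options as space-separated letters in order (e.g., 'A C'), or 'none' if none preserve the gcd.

Answer: A B C D E

Derivation:
Old gcd = 1; gcd of others (without N[0]) = 1
New gcd for candidate v: gcd(1, v). Preserves old gcd iff gcd(1, v) = 1.
  Option A: v=29, gcd(1,29)=1 -> preserves
  Option B: v=25, gcd(1,25)=1 -> preserves
  Option C: v=3, gcd(1,3)=1 -> preserves
  Option D: v=34, gcd(1,34)=1 -> preserves
  Option E: v=48, gcd(1,48)=1 -> preserves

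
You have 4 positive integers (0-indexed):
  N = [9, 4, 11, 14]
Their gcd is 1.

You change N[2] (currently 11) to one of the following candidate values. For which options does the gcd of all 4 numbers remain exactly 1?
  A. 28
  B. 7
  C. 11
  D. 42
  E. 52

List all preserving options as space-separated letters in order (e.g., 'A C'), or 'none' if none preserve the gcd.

Answer: A B C D E

Derivation:
Old gcd = 1; gcd of others (without N[2]) = 1
New gcd for candidate v: gcd(1, v). Preserves old gcd iff gcd(1, v) = 1.
  Option A: v=28, gcd(1,28)=1 -> preserves
  Option B: v=7, gcd(1,7)=1 -> preserves
  Option C: v=11, gcd(1,11)=1 -> preserves
  Option D: v=42, gcd(1,42)=1 -> preserves
  Option E: v=52, gcd(1,52)=1 -> preserves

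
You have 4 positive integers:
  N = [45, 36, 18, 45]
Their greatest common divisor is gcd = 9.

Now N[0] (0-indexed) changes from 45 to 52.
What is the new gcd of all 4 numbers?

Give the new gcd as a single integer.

Answer: 1

Derivation:
Numbers: [45, 36, 18, 45], gcd = 9
Change: index 0, 45 -> 52
gcd of the OTHER numbers (without index 0): gcd([36, 18, 45]) = 9
New gcd = gcd(g_others, new_val) = gcd(9, 52) = 1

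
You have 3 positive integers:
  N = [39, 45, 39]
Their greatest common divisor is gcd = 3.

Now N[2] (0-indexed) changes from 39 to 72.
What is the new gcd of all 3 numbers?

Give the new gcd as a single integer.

Numbers: [39, 45, 39], gcd = 3
Change: index 2, 39 -> 72
gcd of the OTHER numbers (without index 2): gcd([39, 45]) = 3
New gcd = gcd(g_others, new_val) = gcd(3, 72) = 3

Answer: 3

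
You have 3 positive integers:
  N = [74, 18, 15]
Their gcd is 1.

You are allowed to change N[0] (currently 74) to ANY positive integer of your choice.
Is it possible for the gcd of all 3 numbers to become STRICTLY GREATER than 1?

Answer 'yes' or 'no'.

Answer: yes

Derivation:
Current gcd = 1
gcd of all OTHER numbers (without N[0]=74): gcd([18, 15]) = 3
The new gcd after any change is gcd(3, new_value).
This can be at most 3.
Since 3 > old gcd 1, the gcd CAN increase (e.g., set N[0] = 3).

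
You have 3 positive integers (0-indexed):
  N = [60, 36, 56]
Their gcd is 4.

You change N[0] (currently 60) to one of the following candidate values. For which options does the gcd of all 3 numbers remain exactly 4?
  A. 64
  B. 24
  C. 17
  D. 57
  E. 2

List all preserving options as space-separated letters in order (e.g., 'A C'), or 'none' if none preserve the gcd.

Answer: A B

Derivation:
Old gcd = 4; gcd of others (without N[0]) = 4
New gcd for candidate v: gcd(4, v). Preserves old gcd iff gcd(4, v) = 4.
  Option A: v=64, gcd(4,64)=4 -> preserves
  Option B: v=24, gcd(4,24)=4 -> preserves
  Option C: v=17, gcd(4,17)=1 -> changes
  Option D: v=57, gcd(4,57)=1 -> changes
  Option E: v=2, gcd(4,2)=2 -> changes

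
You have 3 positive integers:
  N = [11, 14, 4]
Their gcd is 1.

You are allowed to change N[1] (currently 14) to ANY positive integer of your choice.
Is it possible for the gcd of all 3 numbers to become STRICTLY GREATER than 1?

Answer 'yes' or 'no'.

Current gcd = 1
gcd of all OTHER numbers (without N[1]=14): gcd([11, 4]) = 1
The new gcd after any change is gcd(1, new_value).
This can be at most 1.
Since 1 = old gcd 1, the gcd can only stay the same or decrease.

Answer: no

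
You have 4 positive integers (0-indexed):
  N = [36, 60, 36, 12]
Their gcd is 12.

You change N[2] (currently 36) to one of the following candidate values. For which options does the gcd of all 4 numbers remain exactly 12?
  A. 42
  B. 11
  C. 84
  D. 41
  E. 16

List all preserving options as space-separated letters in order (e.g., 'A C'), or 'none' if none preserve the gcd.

Old gcd = 12; gcd of others (without N[2]) = 12
New gcd for candidate v: gcd(12, v). Preserves old gcd iff gcd(12, v) = 12.
  Option A: v=42, gcd(12,42)=6 -> changes
  Option B: v=11, gcd(12,11)=1 -> changes
  Option C: v=84, gcd(12,84)=12 -> preserves
  Option D: v=41, gcd(12,41)=1 -> changes
  Option E: v=16, gcd(12,16)=4 -> changes

Answer: C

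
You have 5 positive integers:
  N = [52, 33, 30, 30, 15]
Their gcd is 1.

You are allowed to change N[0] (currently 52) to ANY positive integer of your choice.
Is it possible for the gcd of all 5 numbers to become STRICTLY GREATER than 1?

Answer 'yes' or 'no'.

Answer: yes

Derivation:
Current gcd = 1
gcd of all OTHER numbers (without N[0]=52): gcd([33, 30, 30, 15]) = 3
The new gcd after any change is gcd(3, new_value).
This can be at most 3.
Since 3 > old gcd 1, the gcd CAN increase (e.g., set N[0] = 3).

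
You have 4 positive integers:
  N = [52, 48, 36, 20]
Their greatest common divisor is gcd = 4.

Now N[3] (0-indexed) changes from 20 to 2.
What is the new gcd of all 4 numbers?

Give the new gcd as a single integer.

Answer: 2

Derivation:
Numbers: [52, 48, 36, 20], gcd = 4
Change: index 3, 20 -> 2
gcd of the OTHER numbers (without index 3): gcd([52, 48, 36]) = 4
New gcd = gcd(g_others, new_val) = gcd(4, 2) = 2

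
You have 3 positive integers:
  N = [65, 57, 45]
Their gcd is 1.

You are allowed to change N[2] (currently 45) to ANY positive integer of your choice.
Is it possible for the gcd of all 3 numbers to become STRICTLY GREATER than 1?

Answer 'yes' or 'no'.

Answer: no

Derivation:
Current gcd = 1
gcd of all OTHER numbers (without N[2]=45): gcd([65, 57]) = 1
The new gcd after any change is gcd(1, new_value).
This can be at most 1.
Since 1 = old gcd 1, the gcd can only stay the same or decrease.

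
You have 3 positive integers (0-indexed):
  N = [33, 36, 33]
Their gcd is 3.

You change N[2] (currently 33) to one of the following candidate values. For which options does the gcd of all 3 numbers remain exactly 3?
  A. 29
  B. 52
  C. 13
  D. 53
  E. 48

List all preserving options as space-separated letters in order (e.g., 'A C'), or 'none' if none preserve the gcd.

Answer: E

Derivation:
Old gcd = 3; gcd of others (without N[2]) = 3
New gcd for candidate v: gcd(3, v). Preserves old gcd iff gcd(3, v) = 3.
  Option A: v=29, gcd(3,29)=1 -> changes
  Option B: v=52, gcd(3,52)=1 -> changes
  Option C: v=13, gcd(3,13)=1 -> changes
  Option D: v=53, gcd(3,53)=1 -> changes
  Option E: v=48, gcd(3,48)=3 -> preserves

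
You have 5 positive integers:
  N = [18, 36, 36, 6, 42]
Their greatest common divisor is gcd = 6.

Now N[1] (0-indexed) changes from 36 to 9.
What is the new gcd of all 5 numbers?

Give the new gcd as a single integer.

Answer: 3

Derivation:
Numbers: [18, 36, 36, 6, 42], gcd = 6
Change: index 1, 36 -> 9
gcd of the OTHER numbers (without index 1): gcd([18, 36, 6, 42]) = 6
New gcd = gcd(g_others, new_val) = gcd(6, 9) = 3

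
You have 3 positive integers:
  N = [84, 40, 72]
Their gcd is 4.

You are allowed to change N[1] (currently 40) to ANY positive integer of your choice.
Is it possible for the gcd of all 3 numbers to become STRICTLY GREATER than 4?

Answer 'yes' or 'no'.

Answer: yes

Derivation:
Current gcd = 4
gcd of all OTHER numbers (without N[1]=40): gcd([84, 72]) = 12
The new gcd after any change is gcd(12, new_value).
This can be at most 12.
Since 12 > old gcd 4, the gcd CAN increase (e.g., set N[1] = 12).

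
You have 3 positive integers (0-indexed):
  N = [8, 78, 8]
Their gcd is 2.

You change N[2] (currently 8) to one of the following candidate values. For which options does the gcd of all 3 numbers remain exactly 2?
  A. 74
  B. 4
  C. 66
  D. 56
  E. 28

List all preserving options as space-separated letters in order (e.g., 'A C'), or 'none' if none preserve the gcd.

Old gcd = 2; gcd of others (without N[2]) = 2
New gcd for candidate v: gcd(2, v). Preserves old gcd iff gcd(2, v) = 2.
  Option A: v=74, gcd(2,74)=2 -> preserves
  Option B: v=4, gcd(2,4)=2 -> preserves
  Option C: v=66, gcd(2,66)=2 -> preserves
  Option D: v=56, gcd(2,56)=2 -> preserves
  Option E: v=28, gcd(2,28)=2 -> preserves

Answer: A B C D E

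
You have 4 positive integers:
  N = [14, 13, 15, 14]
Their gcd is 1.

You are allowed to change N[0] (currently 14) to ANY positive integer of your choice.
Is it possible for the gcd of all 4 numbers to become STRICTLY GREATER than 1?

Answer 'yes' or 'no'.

Answer: no

Derivation:
Current gcd = 1
gcd of all OTHER numbers (without N[0]=14): gcd([13, 15, 14]) = 1
The new gcd after any change is gcd(1, new_value).
This can be at most 1.
Since 1 = old gcd 1, the gcd can only stay the same or decrease.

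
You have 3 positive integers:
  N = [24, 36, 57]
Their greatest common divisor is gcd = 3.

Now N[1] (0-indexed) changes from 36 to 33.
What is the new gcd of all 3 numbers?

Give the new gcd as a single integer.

Answer: 3

Derivation:
Numbers: [24, 36, 57], gcd = 3
Change: index 1, 36 -> 33
gcd of the OTHER numbers (without index 1): gcd([24, 57]) = 3
New gcd = gcd(g_others, new_val) = gcd(3, 33) = 3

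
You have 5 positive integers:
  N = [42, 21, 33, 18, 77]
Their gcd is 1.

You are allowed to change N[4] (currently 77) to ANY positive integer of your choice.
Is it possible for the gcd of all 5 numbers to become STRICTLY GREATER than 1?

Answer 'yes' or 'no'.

Answer: yes

Derivation:
Current gcd = 1
gcd of all OTHER numbers (without N[4]=77): gcd([42, 21, 33, 18]) = 3
The new gcd after any change is gcd(3, new_value).
This can be at most 3.
Since 3 > old gcd 1, the gcd CAN increase (e.g., set N[4] = 3).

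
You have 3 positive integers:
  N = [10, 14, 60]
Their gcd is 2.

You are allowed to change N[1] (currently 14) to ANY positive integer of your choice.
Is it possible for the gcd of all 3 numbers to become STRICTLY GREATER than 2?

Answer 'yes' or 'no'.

Current gcd = 2
gcd of all OTHER numbers (without N[1]=14): gcd([10, 60]) = 10
The new gcd after any change is gcd(10, new_value).
This can be at most 10.
Since 10 > old gcd 2, the gcd CAN increase (e.g., set N[1] = 10).

Answer: yes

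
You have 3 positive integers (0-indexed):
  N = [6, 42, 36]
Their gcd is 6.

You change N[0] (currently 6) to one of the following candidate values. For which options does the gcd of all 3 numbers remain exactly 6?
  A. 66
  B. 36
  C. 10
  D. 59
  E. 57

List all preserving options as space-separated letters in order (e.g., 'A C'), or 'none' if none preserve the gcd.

Old gcd = 6; gcd of others (without N[0]) = 6
New gcd for candidate v: gcd(6, v). Preserves old gcd iff gcd(6, v) = 6.
  Option A: v=66, gcd(6,66)=6 -> preserves
  Option B: v=36, gcd(6,36)=6 -> preserves
  Option C: v=10, gcd(6,10)=2 -> changes
  Option D: v=59, gcd(6,59)=1 -> changes
  Option E: v=57, gcd(6,57)=3 -> changes

Answer: A B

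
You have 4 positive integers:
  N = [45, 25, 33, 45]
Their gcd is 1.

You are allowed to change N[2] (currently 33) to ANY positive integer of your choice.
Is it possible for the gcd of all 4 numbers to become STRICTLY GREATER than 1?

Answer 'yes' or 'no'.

Answer: yes

Derivation:
Current gcd = 1
gcd of all OTHER numbers (without N[2]=33): gcd([45, 25, 45]) = 5
The new gcd after any change is gcd(5, new_value).
This can be at most 5.
Since 5 > old gcd 1, the gcd CAN increase (e.g., set N[2] = 5).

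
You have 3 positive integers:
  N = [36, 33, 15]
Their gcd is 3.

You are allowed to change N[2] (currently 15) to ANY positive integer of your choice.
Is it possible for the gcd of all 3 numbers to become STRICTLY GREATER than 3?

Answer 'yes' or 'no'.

Current gcd = 3
gcd of all OTHER numbers (without N[2]=15): gcd([36, 33]) = 3
The new gcd after any change is gcd(3, new_value).
This can be at most 3.
Since 3 = old gcd 3, the gcd can only stay the same or decrease.

Answer: no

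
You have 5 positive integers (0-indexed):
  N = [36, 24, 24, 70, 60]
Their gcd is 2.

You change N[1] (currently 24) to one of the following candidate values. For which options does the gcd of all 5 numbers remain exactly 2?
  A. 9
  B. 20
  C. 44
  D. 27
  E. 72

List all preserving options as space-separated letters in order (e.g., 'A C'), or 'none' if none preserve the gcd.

Old gcd = 2; gcd of others (without N[1]) = 2
New gcd for candidate v: gcd(2, v). Preserves old gcd iff gcd(2, v) = 2.
  Option A: v=9, gcd(2,9)=1 -> changes
  Option B: v=20, gcd(2,20)=2 -> preserves
  Option C: v=44, gcd(2,44)=2 -> preserves
  Option D: v=27, gcd(2,27)=1 -> changes
  Option E: v=72, gcd(2,72)=2 -> preserves

Answer: B C E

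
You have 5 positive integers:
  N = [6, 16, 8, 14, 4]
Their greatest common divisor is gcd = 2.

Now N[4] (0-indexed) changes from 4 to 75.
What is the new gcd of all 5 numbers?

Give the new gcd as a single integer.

Answer: 1

Derivation:
Numbers: [6, 16, 8, 14, 4], gcd = 2
Change: index 4, 4 -> 75
gcd of the OTHER numbers (without index 4): gcd([6, 16, 8, 14]) = 2
New gcd = gcd(g_others, new_val) = gcd(2, 75) = 1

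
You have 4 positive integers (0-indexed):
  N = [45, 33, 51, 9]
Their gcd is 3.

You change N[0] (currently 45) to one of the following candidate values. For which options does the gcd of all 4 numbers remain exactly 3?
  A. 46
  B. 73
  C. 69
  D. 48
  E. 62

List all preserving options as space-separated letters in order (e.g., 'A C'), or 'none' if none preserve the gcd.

Old gcd = 3; gcd of others (without N[0]) = 3
New gcd for candidate v: gcd(3, v). Preserves old gcd iff gcd(3, v) = 3.
  Option A: v=46, gcd(3,46)=1 -> changes
  Option B: v=73, gcd(3,73)=1 -> changes
  Option C: v=69, gcd(3,69)=3 -> preserves
  Option D: v=48, gcd(3,48)=3 -> preserves
  Option E: v=62, gcd(3,62)=1 -> changes

Answer: C D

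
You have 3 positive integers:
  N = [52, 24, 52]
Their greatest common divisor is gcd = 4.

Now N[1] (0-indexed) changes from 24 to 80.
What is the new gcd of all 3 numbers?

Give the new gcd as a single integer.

Answer: 4

Derivation:
Numbers: [52, 24, 52], gcd = 4
Change: index 1, 24 -> 80
gcd of the OTHER numbers (without index 1): gcd([52, 52]) = 52
New gcd = gcd(g_others, new_val) = gcd(52, 80) = 4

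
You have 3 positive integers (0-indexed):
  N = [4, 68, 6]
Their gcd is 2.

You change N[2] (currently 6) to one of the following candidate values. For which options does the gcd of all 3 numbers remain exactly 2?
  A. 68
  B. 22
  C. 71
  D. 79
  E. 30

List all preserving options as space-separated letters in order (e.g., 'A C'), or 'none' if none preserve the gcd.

Answer: B E

Derivation:
Old gcd = 2; gcd of others (without N[2]) = 4
New gcd for candidate v: gcd(4, v). Preserves old gcd iff gcd(4, v) = 2.
  Option A: v=68, gcd(4,68)=4 -> changes
  Option B: v=22, gcd(4,22)=2 -> preserves
  Option C: v=71, gcd(4,71)=1 -> changes
  Option D: v=79, gcd(4,79)=1 -> changes
  Option E: v=30, gcd(4,30)=2 -> preserves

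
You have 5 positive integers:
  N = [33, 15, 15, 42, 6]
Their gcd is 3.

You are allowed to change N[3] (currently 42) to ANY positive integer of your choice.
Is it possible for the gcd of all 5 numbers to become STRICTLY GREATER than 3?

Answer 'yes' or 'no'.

Answer: no

Derivation:
Current gcd = 3
gcd of all OTHER numbers (without N[3]=42): gcd([33, 15, 15, 6]) = 3
The new gcd after any change is gcd(3, new_value).
This can be at most 3.
Since 3 = old gcd 3, the gcd can only stay the same or decrease.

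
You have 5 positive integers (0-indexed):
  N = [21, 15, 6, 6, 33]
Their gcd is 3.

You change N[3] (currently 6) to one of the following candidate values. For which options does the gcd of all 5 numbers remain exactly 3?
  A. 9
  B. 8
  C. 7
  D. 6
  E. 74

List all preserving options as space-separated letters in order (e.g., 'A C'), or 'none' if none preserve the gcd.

Answer: A D

Derivation:
Old gcd = 3; gcd of others (without N[3]) = 3
New gcd for candidate v: gcd(3, v). Preserves old gcd iff gcd(3, v) = 3.
  Option A: v=9, gcd(3,9)=3 -> preserves
  Option B: v=8, gcd(3,8)=1 -> changes
  Option C: v=7, gcd(3,7)=1 -> changes
  Option D: v=6, gcd(3,6)=3 -> preserves
  Option E: v=74, gcd(3,74)=1 -> changes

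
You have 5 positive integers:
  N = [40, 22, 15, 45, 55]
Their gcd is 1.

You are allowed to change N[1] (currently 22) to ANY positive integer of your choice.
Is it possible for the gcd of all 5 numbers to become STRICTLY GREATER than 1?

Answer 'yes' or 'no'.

Answer: yes

Derivation:
Current gcd = 1
gcd of all OTHER numbers (without N[1]=22): gcd([40, 15, 45, 55]) = 5
The new gcd after any change is gcd(5, new_value).
This can be at most 5.
Since 5 > old gcd 1, the gcd CAN increase (e.g., set N[1] = 5).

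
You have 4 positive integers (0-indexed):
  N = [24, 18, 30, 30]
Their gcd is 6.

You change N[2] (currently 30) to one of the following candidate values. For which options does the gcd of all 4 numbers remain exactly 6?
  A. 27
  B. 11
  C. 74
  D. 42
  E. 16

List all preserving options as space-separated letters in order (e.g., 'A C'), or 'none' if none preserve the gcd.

Old gcd = 6; gcd of others (without N[2]) = 6
New gcd for candidate v: gcd(6, v). Preserves old gcd iff gcd(6, v) = 6.
  Option A: v=27, gcd(6,27)=3 -> changes
  Option B: v=11, gcd(6,11)=1 -> changes
  Option C: v=74, gcd(6,74)=2 -> changes
  Option D: v=42, gcd(6,42)=6 -> preserves
  Option E: v=16, gcd(6,16)=2 -> changes

Answer: D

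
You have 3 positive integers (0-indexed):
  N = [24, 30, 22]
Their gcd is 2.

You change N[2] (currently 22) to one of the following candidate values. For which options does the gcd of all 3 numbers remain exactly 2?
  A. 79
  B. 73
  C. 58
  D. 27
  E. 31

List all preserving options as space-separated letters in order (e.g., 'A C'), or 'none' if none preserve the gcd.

Answer: C

Derivation:
Old gcd = 2; gcd of others (without N[2]) = 6
New gcd for candidate v: gcd(6, v). Preserves old gcd iff gcd(6, v) = 2.
  Option A: v=79, gcd(6,79)=1 -> changes
  Option B: v=73, gcd(6,73)=1 -> changes
  Option C: v=58, gcd(6,58)=2 -> preserves
  Option D: v=27, gcd(6,27)=3 -> changes
  Option E: v=31, gcd(6,31)=1 -> changes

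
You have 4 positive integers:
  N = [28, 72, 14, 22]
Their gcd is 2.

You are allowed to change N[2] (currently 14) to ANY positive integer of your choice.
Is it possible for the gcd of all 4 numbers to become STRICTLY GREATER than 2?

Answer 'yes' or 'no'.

Answer: no

Derivation:
Current gcd = 2
gcd of all OTHER numbers (without N[2]=14): gcd([28, 72, 22]) = 2
The new gcd after any change is gcd(2, new_value).
This can be at most 2.
Since 2 = old gcd 2, the gcd can only stay the same or decrease.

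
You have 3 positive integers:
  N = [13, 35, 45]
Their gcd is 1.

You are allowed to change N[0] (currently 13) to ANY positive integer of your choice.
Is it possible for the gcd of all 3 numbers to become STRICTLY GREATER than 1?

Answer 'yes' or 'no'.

Answer: yes

Derivation:
Current gcd = 1
gcd of all OTHER numbers (without N[0]=13): gcd([35, 45]) = 5
The new gcd after any change is gcd(5, new_value).
This can be at most 5.
Since 5 > old gcd 1, the gcd CAN increase (e.g., set N[0] = 5).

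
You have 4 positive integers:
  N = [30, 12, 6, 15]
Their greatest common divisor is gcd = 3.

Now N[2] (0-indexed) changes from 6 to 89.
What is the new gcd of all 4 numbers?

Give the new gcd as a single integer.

Answer: 1

Derivation:
Numbers: [30, 12, 6, 15], gcd = 3
Change: index 2, 6 -> 89
gcd of the OTHER numbers (without index 2): gcd([30, 12, 15]) = 3
New gcd = gcd(g_others, new_val) = gcd(3, 89) = 1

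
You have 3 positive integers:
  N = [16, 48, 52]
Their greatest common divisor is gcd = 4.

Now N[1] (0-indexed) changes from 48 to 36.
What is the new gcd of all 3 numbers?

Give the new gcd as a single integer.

Numbers: [16, 48, 52], gcd = 4
Change: index 1, 48 -> 36
gcd of the OTHER numbers (without index 1): gcd([16, 52]) = 4
New gcd = gcd(g_others, new_val) = gcd(4, 36) = 4

Answer: 4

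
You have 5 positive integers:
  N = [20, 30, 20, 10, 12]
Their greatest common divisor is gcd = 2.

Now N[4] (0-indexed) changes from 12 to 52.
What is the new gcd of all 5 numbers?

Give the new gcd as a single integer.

Answer: 2

Derivation:
Numbers: [20, 30, 20, 10, 12], gcd = 2
Change: index 4, 12 -> 52
gcd of the OTHER numbers (without index 4): gcd([20, 30, 20, 10]) = 10
New gcd = gcd(g_others, new_val) = gcd(10, 52) = 2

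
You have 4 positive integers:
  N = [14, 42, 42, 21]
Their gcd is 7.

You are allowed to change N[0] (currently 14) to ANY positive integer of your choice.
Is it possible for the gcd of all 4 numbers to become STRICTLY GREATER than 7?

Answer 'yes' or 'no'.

Current gcd = 7
gcd of all OTHER numbers (without N[0]=14): gcd([42, 42, 21]) = 21
The new gcd after any change is gcd(21, new_value).
This can be at most 21.
Since 21 > old gcd 7, the gcd CAN increase (e.g., set N[0] = 21).

Answer: yes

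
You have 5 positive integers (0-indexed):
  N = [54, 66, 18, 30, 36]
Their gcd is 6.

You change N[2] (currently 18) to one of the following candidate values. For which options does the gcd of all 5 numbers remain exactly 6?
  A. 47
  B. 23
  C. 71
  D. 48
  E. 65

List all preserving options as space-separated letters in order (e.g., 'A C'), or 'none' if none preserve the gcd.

Old gcd = 6; gcd of others (without N[2]) = 6
New gcd for candidate v: gcd(6, v). Preserves old gcd iff gcd(6, v) = 6.
  Option A: v=47, gcd(6,47)=1 -> changes
  Option B: v=23, gcd(6,23)=1 -> changes
  Option C: v=71, gcd(6,71)=1 -> changes
  Option D: v=48, gcd(6,48)=6 -> preserves
  Option E: v=65, gcd(6,65)=1 -> changes

Answer: D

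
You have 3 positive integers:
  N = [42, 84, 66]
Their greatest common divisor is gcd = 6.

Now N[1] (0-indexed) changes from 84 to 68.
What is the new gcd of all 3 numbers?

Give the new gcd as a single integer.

Numbers: [42, 84, 66], gcd = 6
Change: index 1, 84 -> 68
gcd of the OTHER numbers (without index 1): gcd([42, 66]) = 6
New gcd = gcd(g_others, new_val) = gcd(6, 68) = 2

Answer: 2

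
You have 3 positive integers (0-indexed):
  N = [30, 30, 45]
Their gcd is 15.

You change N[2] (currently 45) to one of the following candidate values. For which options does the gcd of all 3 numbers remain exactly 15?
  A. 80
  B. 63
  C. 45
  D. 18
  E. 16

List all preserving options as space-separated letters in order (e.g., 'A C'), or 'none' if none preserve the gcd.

Old gcd = 15; gcd of others (without N[2]) = 30
New gcd for candidate v: gcd(30, v). Preserves old gcd iff gcd(30, v) = 15.
  Option A: v=80, gcd(30,80)=10 -> changes
  Option B: v=63, gcd(30,63)=3 -> changes
  Option C: v=45, gcd(30,45)=15 -> preserves
  Option D: v=18, gcd(30,18)=6 -> changes
  Option E: v=16, gcd(30,16)=2 -> changes

Answer: C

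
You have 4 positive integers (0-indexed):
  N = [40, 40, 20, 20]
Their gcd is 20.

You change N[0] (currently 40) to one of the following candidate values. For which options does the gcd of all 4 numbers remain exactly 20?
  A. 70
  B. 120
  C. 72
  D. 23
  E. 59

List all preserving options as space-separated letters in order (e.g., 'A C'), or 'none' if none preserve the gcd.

Answer: B

Derivation:
Old gcd = 20; gcd of others (without N[0]) = 20
New gcd for candidate v: gcd(20, v). Preserves old gcd iff gcd(20, v) = 20.
  Option A: v=70, gcd(20,70)=10 -> changes
  Option B: v=120, gcd(20,120)=20 -> preserves
  Option C: v=72, gcd(20,72)=4 -> changes
  Option D: v=23, gcd(20,23)=1 -> changes
  Option E: v=59, gcd(20,59)=1 -> changes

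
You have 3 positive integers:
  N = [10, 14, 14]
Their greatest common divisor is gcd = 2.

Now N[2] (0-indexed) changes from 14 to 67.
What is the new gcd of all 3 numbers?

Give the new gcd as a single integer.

Answer: 1

Derivation:
Numbers: [10, 14, 14], gcd = 2
Change: index 2, 14 -> 67
gcd of the OTHER numbers (without index 2): gcd([10, 14]) = 2
New gcd = gcd(g_others, new_val) = gcd(2, 67) = 1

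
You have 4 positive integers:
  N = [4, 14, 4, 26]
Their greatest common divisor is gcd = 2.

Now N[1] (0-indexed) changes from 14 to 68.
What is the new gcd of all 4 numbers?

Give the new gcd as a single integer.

Answer: 2

Derivation:
Numbers: [4, 14, 4, 26], gcd = 2
Change: index 1, 14 -> 68
gcd of the OTHER numbers (without index 1): gcd([4, 4, 26]) = 2
New gcd = gcd(g_others, new_val) = gcd(2, 68) = 2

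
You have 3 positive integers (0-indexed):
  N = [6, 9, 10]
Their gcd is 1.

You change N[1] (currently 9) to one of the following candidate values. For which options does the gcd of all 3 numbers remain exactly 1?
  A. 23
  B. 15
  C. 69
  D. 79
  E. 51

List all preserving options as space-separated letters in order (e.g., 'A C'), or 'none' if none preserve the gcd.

Old gcd = 1; gcd of others (without N[1]) = 2
New gcd for candidate v: gcd(2, v). Preserves old gcd iff gcd(2, v) = 1.
  Option A: v=23, gcd(2,23)=1 -> preserves
  Option B: v=15, gcd(2,15)=1 -> preserves
  Option C: v=69, gcd(2,69)=1 -> preserves
  Option D: v=79, gcd(2,79)=1 -> preserves
  Option E: v=51, gcd(2,51)=1 -> preserves

Answer: A B C D E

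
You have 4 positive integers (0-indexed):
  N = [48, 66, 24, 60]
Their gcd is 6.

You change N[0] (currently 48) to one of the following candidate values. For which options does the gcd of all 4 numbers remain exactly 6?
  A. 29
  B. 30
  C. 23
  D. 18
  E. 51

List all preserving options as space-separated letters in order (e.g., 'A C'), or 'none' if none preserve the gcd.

Old gcd = 6; gcd of others (without N[0]) = 6
New gcd for candidate v: gcd(6, v). Preserves old gcd iff gcd(6, v) = 6.
  Option A: v=29, gcd(6,29)=1 -> changes
  Option B: v=30, gcd(6,30)=6 -> preserves
  Option C: v=23, gcd(6,23)=1 -> changes
  Option D: v=18, gcd(6,18)=6 -> preserves
  Option E: v=51, gcd(6,51)=3 -> changes

Answer: B D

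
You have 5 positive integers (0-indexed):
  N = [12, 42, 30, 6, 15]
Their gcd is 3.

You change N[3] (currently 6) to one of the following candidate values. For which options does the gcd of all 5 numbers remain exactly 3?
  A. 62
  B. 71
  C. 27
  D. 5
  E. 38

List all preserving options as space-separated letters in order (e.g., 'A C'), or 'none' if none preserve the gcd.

Old gcd = 3; gcd of others (without N[3]) = 3
New gcd for candidate v: gcd(3, v). Preserves old gcd iff gcd(3, v) = 3.
  Option A: v=62, gcd(3,62)=1 -> changes
  Option B: v=71, gcd(3,71)=1 -> changes
  Option C: v=27, gcd(3,27)=3 -> preserves
  Option D: v=5, gcd(3,5)=1 -> changes
  Option E: v=38, gcd(3,38)=1 -> changes

Answer: C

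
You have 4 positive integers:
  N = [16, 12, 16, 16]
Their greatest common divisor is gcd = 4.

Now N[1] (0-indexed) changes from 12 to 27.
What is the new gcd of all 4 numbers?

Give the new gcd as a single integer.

Numbers: [16, 12, 16, 16], gcd = 4
Change: index 1, 12 -> 27
gcd of the OTHER numbers (without index 1): gcd([16, 16, 16]) = 16
New gcd = gcd(g_others, new_val) = gcd(16, 27) = 1

Answer: 1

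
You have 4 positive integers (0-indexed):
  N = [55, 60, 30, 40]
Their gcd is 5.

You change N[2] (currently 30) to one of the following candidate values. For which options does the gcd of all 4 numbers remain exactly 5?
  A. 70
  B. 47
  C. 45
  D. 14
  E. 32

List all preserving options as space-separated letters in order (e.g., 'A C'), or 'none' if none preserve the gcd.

Answer: A C

Derivation:
Old gcd = 5; gcd of others (without N[2]) = 5
New gcd for candidate v: gcd(5, v). Preserves old gcd iff gcd(5, v) = 5.
  Option A: v=70, gcd(5,70)=5 -> preserves
  Option B: v=47, gcd(5,47)=1 -> changes
  Option C: v=45, gcd(5,45)=5 -> preserves
  Option D: v=14, gcd(5,14)=1 -> changes
  Option E: v=32, gcd(5,32)=1 -> changes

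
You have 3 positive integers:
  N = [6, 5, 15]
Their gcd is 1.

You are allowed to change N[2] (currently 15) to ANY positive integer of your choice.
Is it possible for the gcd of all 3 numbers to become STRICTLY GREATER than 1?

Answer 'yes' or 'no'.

Current gcd = 1
gcd of all OTHER numbers (without N[2]=15): gcd([6, 5]) = 1
The new gcd after any change is gcd(1, new_value).
This can be at most 1.
Since 1 = old gcd 1, the gcd can only stay the same or decrease.

Answer: no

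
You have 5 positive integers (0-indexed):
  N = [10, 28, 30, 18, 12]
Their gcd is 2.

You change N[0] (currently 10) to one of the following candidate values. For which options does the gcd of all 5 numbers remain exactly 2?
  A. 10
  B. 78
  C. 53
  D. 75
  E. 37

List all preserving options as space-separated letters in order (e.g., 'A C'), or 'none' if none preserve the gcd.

Answer: A B

Derivation:
Old gcd = 2; gcd of others (without N[0]) = 2
New gcd for candidate v: gcd(2, v). Preserves old gcd iff gcd(2, v) = 2.
  Option A: v=10, gcd(2,10)=2 -> preserves
  Option B: v=78, gcd(2,78)=2 -> preserves
  Option C: v=53, gcd(2,53)=1 -> changes
  Option D: v=75, gcd(2,75)=1 -> changes
  Option E: v=37, gcd(2,37)=1 -> changes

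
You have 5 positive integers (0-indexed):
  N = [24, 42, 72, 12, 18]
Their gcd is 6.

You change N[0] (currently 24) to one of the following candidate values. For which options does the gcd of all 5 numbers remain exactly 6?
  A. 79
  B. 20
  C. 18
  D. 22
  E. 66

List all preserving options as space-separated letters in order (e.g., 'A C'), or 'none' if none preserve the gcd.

Old gcd = 6; gcd of others (without N[0]) = 6
New gcd for candidate v: gcd(6, v). Preserves old gcd iff gcd(6, v) = 6.
  Option A: v=79, gcd(6,79)=1 -> changes
  Option B: v=20, gcd(6,20)=2 -> changes
  Option C: v=18, gcd(6,18)=6 -> preserves
  Option D: v=22, gcd(6,22)=2 -> changes
  Option E: v=66, gcd(6,66)=6 -> preserves

Answer: C E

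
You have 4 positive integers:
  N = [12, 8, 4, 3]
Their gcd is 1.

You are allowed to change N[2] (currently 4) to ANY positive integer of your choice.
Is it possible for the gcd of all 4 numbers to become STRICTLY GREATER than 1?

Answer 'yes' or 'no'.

Current gcd = 1
gcd of all OTHER numbers (without N[2]=4): gcd([12, 8, 3]) = 1
The new gcd after any change is gcd(1, new_value).
This can be at most 1.
Since 1 = old gcd 1, the gcd can only stay the same or decrease.

Answer: no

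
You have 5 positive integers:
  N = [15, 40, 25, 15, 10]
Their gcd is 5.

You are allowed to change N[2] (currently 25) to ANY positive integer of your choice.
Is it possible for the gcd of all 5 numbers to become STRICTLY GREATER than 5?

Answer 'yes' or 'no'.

Current gcd = 5
gcd of all OTHER numbers (without N[2]=25): gcd([15, 40, 15, 10]) = 5
The new gcd after any change is gcd(5, new_value).
This can be at most 5.
Since 5 = old gcd 5, the gcd can only stay the same or decrease.

Answer: no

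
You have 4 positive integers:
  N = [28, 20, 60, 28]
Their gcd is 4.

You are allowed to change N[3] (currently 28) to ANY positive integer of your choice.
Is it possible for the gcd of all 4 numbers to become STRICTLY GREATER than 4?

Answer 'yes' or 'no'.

Answer: no

Derivation:
Current gcd = 4
gcd of all OTHER numbers (without N[3]=28): gcd([28, 20, 60]) = 4
The new gcd after any change is gcd(4, new_value).
This can be at most 4.
Since 4 = old gcd 4, the gcd can only stay the same or decrease.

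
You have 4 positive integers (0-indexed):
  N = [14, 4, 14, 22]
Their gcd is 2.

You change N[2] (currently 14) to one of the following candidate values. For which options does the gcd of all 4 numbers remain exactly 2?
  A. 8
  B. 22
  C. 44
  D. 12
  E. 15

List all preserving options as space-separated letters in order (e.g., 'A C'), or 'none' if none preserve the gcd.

Old gcd = 2; gcd of others (without N[2]) = 2
New gcd for candidate v: gcd(2, v). Preserves old gcd iff gcd(2, v) = 2.
  Option A: v=8, gcd(2,8)=2 -> preserves
  Option B: v=22, gcd(2,22)=2 -> preserves
  Option C: v=44, gcd(2,44)=2 -> preserves
  Option D: v=12, gcd(2,12)=2 -> preserves
  Option E: v=15, gcd(2,15)=1 -> changes

Answer: A B C D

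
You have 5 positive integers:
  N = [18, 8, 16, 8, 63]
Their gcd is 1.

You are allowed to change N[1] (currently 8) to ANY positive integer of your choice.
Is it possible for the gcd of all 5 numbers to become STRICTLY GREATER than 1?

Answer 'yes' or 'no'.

Current gcd = 1
gcd of all OTHER numbers (without N[1]=8): gcd([18, 16, 8, 63]) = 1
The new gcd after any change is gcd(1, new_value).
This can be at most 1.
Since 1 = old gcd 1, the gcd can only stay the same or decrease.

Answer: no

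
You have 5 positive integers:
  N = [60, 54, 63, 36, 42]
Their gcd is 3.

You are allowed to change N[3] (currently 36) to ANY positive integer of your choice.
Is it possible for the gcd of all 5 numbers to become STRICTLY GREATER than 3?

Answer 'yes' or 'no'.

Current gcd = 3
gcd of all OTHER numbers (without N[3]=36): gcd([60, 54, 63, 42]) = 3
The new gcd after any change is gcd(3, new_value).
This can be at most 3.
Since 3 = old gcd 3, the gcd can only stay the same or decrease.

Answer: no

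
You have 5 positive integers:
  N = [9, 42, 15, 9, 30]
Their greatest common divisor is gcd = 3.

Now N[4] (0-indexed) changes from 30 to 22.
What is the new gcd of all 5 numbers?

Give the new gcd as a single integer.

Numbers: [9, 42, 15, 9, 30], gcd = 3
Change: index 4, 30 -> 22
gcd of the OTHER numbers (without index 4): gcd([9, 42, 15, 9]) = 3
New gcd = gcd(g_others, new_val) = gcd(3, 22) = 1

Answer: 1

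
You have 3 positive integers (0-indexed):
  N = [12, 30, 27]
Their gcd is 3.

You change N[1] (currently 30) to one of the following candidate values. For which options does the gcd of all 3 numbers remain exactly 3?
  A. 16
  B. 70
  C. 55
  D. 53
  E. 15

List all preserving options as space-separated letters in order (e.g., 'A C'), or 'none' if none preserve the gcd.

Old gcd = 3; gcd of others (without N[1]) = 3
New gcd for candidate v: gcd(3, v). Preserves old gcd iff gcd(3, v) = 3.
  Option A: v=16, gcd(3,16)=1 -> changes
  Option B: v=70, gcd(3,70)=1 -> changes
  Option C: v=55, gcd(3,55)=1 -> changes
  Option D: v=53, gcd(3,53)=1 -> changes
  Option E: v=15, gcd(3,15)=3 -> preserves

Answer: E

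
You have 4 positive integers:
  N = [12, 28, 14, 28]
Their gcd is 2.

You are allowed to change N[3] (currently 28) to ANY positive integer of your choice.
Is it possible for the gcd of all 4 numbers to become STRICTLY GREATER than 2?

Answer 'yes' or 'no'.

Answer: no

Derivation:
Current gcd = 2
gcd of all OTHER numbers (without N[3]=28): gcd([12, 28, 14]) = 2
The new gcd after any change is gcd(2, new_value).
This can be at most 2.
Since 2 = old gcd 2, the gcd can only stay the same or decrease.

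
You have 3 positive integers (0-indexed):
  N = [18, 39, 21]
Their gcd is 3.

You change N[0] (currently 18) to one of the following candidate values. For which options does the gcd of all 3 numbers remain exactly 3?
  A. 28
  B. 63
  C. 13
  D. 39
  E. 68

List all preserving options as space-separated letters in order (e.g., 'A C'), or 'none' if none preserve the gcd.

Old gcd = 3; gcd of others (without N[0]) = 3
New gcd for candidate v: gcd(3, v). Preserves old gcd iff gcd(3, v) = 3.
  Option A: v=28, gcd(3,28)=1 -> changes
  Option B: v=63, gcd(3,63)=3 -> preserves
  Option C: v=13, gcd(3,13)=1 -> changes
  Option D: v=39, gcd(3,39)=3 -> preserves
  Option E: v=68, gcd(3,68)=1 -> changes

Answer: B D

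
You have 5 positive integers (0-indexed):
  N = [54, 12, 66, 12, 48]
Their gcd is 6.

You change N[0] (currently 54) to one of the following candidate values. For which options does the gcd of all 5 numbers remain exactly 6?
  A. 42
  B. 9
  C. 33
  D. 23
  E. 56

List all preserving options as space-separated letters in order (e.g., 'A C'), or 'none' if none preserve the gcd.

Answer: A

Derivation:
Old gcd = 6; gcd of others (without N[0]) = 6
New gcd for candidate v: gcd(6, v). Preserves old gcd iff gcd(6, v) = 6.
  Option A: v=42, gcd(6,42)=6 -> preserves
  Option B: v=9, gcd(6,9)=3 -> changes
  Option C: v=33, gcd(6,33)=3 -> changes
  Option D: v=23, gcd(6,23)=1 -> changes
  Option E: v=56, gcd(6,56)=2 -> changes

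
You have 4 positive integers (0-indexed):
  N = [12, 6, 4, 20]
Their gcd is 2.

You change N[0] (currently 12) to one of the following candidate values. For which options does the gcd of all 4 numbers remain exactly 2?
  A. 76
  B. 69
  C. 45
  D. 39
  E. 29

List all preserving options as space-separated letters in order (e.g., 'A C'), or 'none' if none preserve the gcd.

Old gcd = 2; gcd of others (without N[0]) = 2
New gcd for candidate v: gcd(2, v). Preserves old gcd iff gcd(2, v) = 2.
  Option A: v=76, gcd(2,76)=2 -> preserves
  Option B: v=69, gcd(2,69)=1 -> changes
  Option C: v=45, gcd(2,45)=1 -> changes
  Option D: v=39, gcd(2,39)=1 -> changes
  Option E: v=29, gcd(2,29)=1 -> changes

Answer: A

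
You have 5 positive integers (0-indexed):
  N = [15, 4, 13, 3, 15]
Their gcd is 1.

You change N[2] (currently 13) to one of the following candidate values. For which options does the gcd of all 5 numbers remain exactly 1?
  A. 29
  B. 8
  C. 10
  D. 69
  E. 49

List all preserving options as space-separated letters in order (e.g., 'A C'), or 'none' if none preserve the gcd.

Old gcd = 1; gcd of others (without N[2]) = 1
New gcd for candidate v: gcd(1, v). Preserves old gcd iff gcd(1, v) = 1.
  Option A: v=29, gcd(1,29)=1 -> preserves
  Option B: v=8, gcd(1,8)=1 -> preserves
  Option C: v=10, gcd(1,10)=1 -> preserves
  Option D: v=69, gcd(1,69)=1 -> preserves
  Option E: v=49, gcd(1,49)=1 -> preserves

Answer: A B C D E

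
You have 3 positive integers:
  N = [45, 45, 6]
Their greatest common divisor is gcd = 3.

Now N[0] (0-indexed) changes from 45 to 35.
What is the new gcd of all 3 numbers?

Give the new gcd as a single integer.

Numbers: [45, 45, 6], gcd = 3
Change: index 0, 45 -> 35
gcd of the OTHER numbers (without index 0): gcd([45, 6]) = 3
New gcd = gcd(g_others, new_val) = gcd(3, 35) = 1

Answer: 1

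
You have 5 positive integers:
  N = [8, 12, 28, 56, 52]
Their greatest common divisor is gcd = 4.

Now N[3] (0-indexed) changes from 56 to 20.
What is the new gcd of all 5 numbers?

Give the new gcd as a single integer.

Numbers: [8, 12, 28, 56, 52], gcd = 4
Change: index 3, 56 -> 20
gcd of the OTHER numbers (without index 3): gcd([8, 12, 28, 52]) = 4
New gcd = gcd(g_others, new_val) = gcd(4, 20) = 4

Answer: 4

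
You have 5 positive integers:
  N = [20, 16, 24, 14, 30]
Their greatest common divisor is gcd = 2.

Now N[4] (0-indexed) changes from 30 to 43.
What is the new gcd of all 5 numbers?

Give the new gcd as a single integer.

Answer: 1

Derivation:
Numbers: [20, 16, 24, 14, 30], gcd = 2
Change: index 4, 30 -> 43
gcd of the OTHER numbers (without index 4): gcd([20, 16, 24, 14]) = 2
New gcd = gcd(g_others, new_val) = gcd(2, 43) = 1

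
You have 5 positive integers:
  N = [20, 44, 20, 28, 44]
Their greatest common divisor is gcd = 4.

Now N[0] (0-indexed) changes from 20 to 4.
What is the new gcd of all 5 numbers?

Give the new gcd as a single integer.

Numbers: [20, 44, 20, 28, 44], gcd = 4
Change: index 0, 20 -> 4
gcd of the OTHER numbers (without index 0): gcd([44, 20, 28, 44]) = 4
New gcd = gcd(g_others, new_val) = gcd(4, 4) = 4

Answer: 4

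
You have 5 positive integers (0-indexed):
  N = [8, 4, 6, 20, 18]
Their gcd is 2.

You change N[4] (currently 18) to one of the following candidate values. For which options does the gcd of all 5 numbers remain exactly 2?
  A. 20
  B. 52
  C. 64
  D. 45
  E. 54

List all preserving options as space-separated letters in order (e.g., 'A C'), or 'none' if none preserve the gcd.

Answer: A B C E

Derivation:
Old gcd = 2; gcd of others (without N[4]) = 2
New gcd for candidate v: gcd(2, v). Preserves old gcd iff gcd(2, v) = 2.
  Option A: v=20, gcd(2,20)=2 -> preserves
  Option B: v=52, gcd(2,52)=2 -> preserves
  Option C: v=64, gcd(2,64)=2 -> preserves
  Option D: v=45, gcd(2,45)=1 -> changes
  Option E: v=54, gcd(2,54)=2 -> preserves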